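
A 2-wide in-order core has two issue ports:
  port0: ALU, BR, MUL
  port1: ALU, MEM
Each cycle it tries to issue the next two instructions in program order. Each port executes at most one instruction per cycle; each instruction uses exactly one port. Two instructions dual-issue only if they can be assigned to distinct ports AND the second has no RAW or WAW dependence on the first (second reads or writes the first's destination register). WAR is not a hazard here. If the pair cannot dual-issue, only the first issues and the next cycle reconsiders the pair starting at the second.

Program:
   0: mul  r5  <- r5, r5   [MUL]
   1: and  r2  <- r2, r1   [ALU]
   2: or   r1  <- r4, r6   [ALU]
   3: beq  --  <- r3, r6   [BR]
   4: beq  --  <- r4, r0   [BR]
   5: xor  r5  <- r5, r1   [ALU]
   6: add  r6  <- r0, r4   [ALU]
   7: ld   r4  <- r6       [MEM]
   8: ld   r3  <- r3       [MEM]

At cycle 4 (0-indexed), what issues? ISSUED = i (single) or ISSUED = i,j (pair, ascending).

ISSUED = 7

c0: i0+i1 mul and  2-wide
c1: i2+i3 or beq  2-wide
c2: i4+i5 beq xor  2-wide
c3: i6 add  RAW r6
c4: i7 ld  no-port MEM/MEM
c5: i8 ld  tail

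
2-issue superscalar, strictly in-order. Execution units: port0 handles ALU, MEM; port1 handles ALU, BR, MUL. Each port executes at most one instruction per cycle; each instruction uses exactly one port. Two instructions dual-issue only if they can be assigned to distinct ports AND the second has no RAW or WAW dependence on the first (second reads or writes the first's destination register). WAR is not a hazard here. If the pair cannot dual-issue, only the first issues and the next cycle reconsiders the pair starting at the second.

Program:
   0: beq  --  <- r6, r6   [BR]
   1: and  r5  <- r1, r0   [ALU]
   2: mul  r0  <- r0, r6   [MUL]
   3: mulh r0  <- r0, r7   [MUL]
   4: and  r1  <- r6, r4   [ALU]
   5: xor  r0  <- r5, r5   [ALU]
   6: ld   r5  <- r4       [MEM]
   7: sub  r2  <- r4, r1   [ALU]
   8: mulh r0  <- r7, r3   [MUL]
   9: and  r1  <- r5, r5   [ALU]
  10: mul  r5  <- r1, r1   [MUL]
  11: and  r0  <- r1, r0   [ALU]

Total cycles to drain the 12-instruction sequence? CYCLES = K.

CYCLES = 7

#0 head=0: beq and i0/i1 2-wide
#1 head=2: mul i2 no-port MUL/MUL
#2 head=3: mulh and i3/i4 2-wide
#3 head=5: xor ld i5/i6 2-wide
#4 head=7: sub mulh i7/i8 2-wide
#5 head=9: and i9 RAW r1
#6 head=10: mul and i10/i11 2-wide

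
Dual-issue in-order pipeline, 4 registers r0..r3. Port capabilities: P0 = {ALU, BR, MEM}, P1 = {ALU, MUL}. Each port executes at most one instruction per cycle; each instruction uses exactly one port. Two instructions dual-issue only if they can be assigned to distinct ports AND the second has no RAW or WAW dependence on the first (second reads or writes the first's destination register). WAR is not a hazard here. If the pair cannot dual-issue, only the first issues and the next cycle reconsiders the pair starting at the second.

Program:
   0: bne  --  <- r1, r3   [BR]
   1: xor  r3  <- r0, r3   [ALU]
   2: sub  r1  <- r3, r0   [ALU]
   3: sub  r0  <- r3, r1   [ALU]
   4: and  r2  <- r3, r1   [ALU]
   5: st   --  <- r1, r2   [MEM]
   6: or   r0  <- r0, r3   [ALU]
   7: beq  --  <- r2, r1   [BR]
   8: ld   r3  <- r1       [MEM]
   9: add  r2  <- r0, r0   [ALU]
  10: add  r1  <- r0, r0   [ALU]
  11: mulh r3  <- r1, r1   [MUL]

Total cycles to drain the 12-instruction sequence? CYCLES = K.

CYCLES = 8

#0 head=0: bne;xor i0/i1 2-wide
#1 head=2: sub i2 RAW r1
#2 head=3: sub;and i3/i4 2-wide
#3 head=5: st;or i5/i6 2-wide
#4 head=7: beq i7 no-port BR/MEM
#5 head=8: ld;add i8/i9 2-wide
#6 head=10: add i10 RAW r1
#7 head=11: mulh i11 tail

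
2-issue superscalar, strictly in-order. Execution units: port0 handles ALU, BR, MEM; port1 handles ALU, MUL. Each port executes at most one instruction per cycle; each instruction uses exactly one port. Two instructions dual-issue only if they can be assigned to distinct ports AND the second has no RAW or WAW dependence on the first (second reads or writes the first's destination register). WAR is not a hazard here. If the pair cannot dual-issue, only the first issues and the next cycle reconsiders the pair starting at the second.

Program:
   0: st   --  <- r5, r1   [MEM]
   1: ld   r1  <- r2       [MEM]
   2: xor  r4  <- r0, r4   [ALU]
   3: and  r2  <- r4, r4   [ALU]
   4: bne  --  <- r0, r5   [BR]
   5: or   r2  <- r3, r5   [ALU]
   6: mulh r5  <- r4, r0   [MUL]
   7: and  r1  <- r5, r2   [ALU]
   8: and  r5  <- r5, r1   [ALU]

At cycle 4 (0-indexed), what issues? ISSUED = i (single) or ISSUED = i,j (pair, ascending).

ISSUED = 7

[0] i0  st.MEM  -- no-port MEM/MEM
[1] i1&i2  ld.MEM xor.ALU  -- dual
[2] i3&i4  and.ALU bne.BR  -- dual
[3] i5&i6  or.ALU mulh.MUL  -- dual
[4] i7  and.ALU  -- RAW r1
[5] i8  and.ALU  -- tail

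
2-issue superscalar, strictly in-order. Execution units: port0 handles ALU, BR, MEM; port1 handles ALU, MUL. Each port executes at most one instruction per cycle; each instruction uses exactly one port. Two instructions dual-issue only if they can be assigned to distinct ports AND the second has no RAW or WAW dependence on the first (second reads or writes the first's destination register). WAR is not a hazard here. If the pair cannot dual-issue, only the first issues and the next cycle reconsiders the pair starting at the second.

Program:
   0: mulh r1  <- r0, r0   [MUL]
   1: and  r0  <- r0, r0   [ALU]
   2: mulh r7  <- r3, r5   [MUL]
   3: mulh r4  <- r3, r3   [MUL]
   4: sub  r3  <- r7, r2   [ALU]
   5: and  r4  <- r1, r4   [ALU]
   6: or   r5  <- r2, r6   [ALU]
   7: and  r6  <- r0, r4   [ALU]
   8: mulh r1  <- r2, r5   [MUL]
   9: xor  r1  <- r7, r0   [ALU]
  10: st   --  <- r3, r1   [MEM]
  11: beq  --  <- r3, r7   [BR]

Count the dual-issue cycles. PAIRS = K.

PAIRS = 4

  cy0 -> i0/i1 (mulh.MUL+and.ALU) dual
  cy1 -> i2 (mulh.MUL) no-port MUL/MUL
  cy2 -> i3/i4 (mulh.MUL+sub.ALU) dual
  cy3 -> i5/i6 (and.ALU+or.ALU) dual
  cy4 -> i7/i8 (and.ALU+mulh.MUL) dual
  cy5 -> i9 (xor.ALU) RAW r1
  cy6 -> i10 (st.MEM) no-port MEM/BR
  cy7 -> i11 (beq.BR) tail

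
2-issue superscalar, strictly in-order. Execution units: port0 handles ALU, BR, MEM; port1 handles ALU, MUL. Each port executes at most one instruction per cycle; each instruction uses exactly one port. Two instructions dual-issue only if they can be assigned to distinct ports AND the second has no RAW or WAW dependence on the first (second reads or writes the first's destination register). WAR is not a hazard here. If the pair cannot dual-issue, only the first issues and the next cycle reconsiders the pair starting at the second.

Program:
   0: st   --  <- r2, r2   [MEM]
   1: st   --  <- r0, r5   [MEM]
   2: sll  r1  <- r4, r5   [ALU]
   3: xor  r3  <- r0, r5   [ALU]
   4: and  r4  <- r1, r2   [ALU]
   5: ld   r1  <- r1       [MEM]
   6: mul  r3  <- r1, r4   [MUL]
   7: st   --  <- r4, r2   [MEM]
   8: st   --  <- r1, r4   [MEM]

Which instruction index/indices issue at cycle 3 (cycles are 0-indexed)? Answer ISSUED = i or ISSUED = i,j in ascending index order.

t=0 i0:st ; no-port MEM/MEM
t=1 i1/i2:st;sll ; dual
t=2 i3/i4:xor;and ; dual
t=3 i5:ld ; RAW r1
t=4 i6/i7:mul;st ; dual
t=5 i8:st ; tail

ISSUED = 5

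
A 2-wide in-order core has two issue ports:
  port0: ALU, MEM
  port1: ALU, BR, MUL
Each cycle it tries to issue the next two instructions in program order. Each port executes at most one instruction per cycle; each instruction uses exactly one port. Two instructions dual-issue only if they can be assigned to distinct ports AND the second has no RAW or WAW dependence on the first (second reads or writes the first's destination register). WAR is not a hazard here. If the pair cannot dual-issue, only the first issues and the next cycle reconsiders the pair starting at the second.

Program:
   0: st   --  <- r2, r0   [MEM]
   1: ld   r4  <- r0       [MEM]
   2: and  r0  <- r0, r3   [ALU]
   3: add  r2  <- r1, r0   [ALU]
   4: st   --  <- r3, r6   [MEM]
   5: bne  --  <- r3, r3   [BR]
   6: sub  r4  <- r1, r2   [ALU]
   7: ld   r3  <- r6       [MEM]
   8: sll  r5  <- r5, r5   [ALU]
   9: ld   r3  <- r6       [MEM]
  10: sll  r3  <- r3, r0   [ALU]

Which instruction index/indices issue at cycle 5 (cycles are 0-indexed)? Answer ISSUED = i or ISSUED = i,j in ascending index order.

ISSUED = 9

  cy0 -> i0 (st.MEM) no-port MEM/MEM
  cy1 -> i1&i2 (ld.MEM/and.ALU) pair
  cy2 -> i3&i4 (add.ALU/st.MEM) pair
  cy3 -> i5&i6 (bne.BR/sub.ALU) pair
  cy4 -> i7&i8 (ld.MEM/sll.ALU) pair
  cy5 -> i9 (ld.MEM) RAW+WAW r3
  cy6 -> i10 (sll.ALU) tail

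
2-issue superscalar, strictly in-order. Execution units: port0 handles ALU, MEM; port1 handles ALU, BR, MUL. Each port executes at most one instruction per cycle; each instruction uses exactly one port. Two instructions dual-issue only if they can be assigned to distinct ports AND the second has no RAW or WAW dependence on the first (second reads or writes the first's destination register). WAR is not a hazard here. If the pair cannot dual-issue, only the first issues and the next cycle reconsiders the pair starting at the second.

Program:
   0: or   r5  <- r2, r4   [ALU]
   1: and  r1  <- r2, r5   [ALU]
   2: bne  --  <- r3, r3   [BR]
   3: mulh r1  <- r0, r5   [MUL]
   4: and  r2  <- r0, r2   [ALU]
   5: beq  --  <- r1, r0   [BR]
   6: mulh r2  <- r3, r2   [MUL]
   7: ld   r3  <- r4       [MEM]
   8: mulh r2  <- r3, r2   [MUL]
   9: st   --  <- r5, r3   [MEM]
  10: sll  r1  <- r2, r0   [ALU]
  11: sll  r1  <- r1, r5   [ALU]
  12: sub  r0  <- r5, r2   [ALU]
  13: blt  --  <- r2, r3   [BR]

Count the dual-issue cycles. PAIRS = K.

[0] i0  or.ALU  -- RAW r5
[1] i1&i2  and.ALU bne.BR  -- 2-wide
[2] i3&i4  mulh.MUL and.ALU  -- 2-wide
[3] i5  beq.BR  -- no-port BR/MUL
[4] i6&i7  mulh.MUL ld.MEM  -- 2-wide
[5] i8&i9  mulh.MUL st.MEM  -- 2-wide
[6] i10  sll.ALU  -- RAW+WAW r1
[7] i11&i12  sll.ALU sub.ALU  -- 2-wide
[8] i13  blt.BR  -- tail

PAIRS = 5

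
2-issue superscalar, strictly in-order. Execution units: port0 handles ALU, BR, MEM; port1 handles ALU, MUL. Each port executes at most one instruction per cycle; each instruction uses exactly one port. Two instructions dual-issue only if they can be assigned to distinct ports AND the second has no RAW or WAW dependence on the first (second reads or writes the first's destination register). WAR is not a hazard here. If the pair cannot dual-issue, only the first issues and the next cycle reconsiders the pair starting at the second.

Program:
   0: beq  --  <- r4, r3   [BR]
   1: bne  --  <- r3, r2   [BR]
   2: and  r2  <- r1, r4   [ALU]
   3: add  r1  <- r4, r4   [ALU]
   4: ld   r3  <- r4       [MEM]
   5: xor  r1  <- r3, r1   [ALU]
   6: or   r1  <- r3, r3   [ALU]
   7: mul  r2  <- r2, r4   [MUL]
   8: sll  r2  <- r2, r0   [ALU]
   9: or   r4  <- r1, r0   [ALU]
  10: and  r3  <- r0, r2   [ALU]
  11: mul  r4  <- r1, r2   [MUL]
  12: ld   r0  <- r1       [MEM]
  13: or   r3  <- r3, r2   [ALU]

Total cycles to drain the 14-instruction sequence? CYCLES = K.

[0] i0  beq  -- no-port BR/BR
[1] i1,i2  bne+and  -- 2-wide
[2] i3,i4  add+ld  -- 2-wide
[3] i5  xor  -- WAW r1
[4] i6,i7  or+mul  -- 2-wide
[5] i8,i9  sll+or  -- 2-wide
[6] i10,i11  and+mul  -- 2-wide
[7] i12,i13  ld+or  -- 2-wide

CYCLES = 8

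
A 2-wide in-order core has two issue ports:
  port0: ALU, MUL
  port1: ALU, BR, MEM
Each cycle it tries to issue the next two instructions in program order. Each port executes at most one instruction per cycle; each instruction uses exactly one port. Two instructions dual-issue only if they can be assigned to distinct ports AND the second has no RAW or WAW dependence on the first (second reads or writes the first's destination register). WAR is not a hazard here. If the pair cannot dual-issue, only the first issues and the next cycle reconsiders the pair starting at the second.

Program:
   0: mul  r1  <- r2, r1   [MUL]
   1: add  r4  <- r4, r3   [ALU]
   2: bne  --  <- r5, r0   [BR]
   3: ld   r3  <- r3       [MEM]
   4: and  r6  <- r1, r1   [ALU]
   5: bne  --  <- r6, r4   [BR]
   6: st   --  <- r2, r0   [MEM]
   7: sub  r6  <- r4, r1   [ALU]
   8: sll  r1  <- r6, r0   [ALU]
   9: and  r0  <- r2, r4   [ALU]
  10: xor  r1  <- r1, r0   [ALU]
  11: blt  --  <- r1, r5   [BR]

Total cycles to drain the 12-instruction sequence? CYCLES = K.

CYCLES = 8

#0 head=0: mul.MUL/add.ALU i0/i1 dual
#1 head=2: bne.BR i2 no-port BR/MEM
#2 head=3: ld.MEM/and.ALU i3/i4 dual
#3 head=5: bne.BR i5 no-port BR/MEM
#4 head=6: st.MEM/sub.ALU i6/i7 dual
#5 head=8: sll.ALU/and.ALU i8/i9 dual
#6 head=10: xor.ALU i10 RAW r1
#7 head=11: blt.BR i11 tail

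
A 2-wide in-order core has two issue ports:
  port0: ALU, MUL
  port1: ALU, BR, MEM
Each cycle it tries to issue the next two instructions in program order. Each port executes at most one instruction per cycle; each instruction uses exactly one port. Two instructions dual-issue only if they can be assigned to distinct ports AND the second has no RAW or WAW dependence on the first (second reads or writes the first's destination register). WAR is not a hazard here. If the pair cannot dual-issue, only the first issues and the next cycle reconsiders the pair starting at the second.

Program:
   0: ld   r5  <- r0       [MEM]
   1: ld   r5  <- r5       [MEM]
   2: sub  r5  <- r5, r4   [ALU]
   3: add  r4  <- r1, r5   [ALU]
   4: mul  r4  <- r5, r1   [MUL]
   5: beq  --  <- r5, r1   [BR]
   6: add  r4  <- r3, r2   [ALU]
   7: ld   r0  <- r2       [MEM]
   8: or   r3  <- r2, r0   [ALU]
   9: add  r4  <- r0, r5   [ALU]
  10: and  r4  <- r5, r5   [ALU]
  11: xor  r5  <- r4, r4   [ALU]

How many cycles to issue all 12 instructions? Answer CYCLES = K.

CYCLES = 9

c0: i0 ld.MEM  no-port MEM/MEM
c1: i1 ld.MEM  RAW+WAW r5
c2: i2 sub.ALU  RAW r5
c3: i3 add.ALU  WAW r4
c4: i4&i5 mul.MUL+beq.BR  dual
c5: i6&i7 add.ALU+ld.MEM  dual
c6: i8&i9 or.ALU+add.ALU  dual
c7: i10 and.ALU  RAW r4
c8: i11 xor.ALU  tail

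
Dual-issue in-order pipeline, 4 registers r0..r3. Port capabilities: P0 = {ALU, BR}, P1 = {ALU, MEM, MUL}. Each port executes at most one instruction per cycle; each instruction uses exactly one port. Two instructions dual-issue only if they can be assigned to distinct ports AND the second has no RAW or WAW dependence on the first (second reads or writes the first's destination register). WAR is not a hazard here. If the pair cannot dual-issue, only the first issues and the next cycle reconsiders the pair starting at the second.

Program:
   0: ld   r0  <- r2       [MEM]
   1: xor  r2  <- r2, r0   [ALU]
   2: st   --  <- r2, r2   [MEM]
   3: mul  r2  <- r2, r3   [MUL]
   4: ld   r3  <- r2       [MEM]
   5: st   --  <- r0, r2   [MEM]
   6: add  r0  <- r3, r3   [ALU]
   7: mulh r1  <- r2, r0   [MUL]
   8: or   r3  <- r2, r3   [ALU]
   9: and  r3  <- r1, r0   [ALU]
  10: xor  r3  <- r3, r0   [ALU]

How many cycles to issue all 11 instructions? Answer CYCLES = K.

CYCLES = 9

[0] i0  ld.MEM  -- RAW r0
[1] i1  xor.ALU  -- RAW r2
[2] i2  st.MEM  -- no-port MEM/MUL
[3] i3  mul.MUL  -- no-port MUL/MEM
[4] i4  ld.MEM  -- no-port MEM/MEM
[5] i5&i6  st.MEM add.ALU  -- pair
[6] i7&i8  mulh.MUL or.ALU  -- pair
[7] i9  and.ALU  -- RAW+WAW r3
[8] i10  xor.ALU  -- tail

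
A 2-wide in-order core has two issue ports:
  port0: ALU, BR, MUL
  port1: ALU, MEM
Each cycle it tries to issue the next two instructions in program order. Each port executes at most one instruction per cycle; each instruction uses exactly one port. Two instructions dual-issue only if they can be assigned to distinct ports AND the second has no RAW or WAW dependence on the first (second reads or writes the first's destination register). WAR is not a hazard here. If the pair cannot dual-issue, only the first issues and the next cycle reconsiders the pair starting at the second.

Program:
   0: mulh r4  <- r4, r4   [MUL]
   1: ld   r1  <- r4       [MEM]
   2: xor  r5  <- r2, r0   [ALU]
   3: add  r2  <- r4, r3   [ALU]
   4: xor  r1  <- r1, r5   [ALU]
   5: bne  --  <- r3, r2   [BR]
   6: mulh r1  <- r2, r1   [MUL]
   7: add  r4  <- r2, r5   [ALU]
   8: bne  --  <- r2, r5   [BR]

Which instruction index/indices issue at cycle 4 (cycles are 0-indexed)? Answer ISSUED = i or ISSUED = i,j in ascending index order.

#0 head=0: mulh i0 RAW r4
#1 head=1: ld/xor i1/i2 dual
#2 head=3: add/xor i3/i4 dual
#3 head=5: bne i5 no-port BR/MUL
#4 head=6: mulh/add i6/i7 dual
#5 head=8: bne i8 tail

ISSUED = 6,7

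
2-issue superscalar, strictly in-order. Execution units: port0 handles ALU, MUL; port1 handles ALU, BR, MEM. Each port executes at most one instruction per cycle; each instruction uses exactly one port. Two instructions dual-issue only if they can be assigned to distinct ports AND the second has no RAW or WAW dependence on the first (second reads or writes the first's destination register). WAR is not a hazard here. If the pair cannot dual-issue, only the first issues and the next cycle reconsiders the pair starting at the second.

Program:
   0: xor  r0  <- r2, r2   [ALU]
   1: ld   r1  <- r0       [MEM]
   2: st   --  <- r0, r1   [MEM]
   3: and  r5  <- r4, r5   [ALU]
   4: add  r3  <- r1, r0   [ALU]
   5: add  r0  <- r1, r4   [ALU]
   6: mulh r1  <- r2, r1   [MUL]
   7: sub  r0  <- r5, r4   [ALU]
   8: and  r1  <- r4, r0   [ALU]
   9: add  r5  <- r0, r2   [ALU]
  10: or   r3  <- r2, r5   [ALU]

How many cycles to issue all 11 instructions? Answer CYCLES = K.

CYCLES = 7

#0 head=0: xor.ALU i0 RAW r0
#1 head=1: ld.MEM i1 no-port MEM/MEM
#2 head=2: st.MEM and.ALU i2+i3 2-wide
#3 head=4: add.ALU add.ALU i4+i5 2-wide
#4 head=6: mulh.MUL sub.ALU i6+i7 2-wide
#5 head=8: and.ALU add.ALU i8+i9 2-wide
#6 head=10: or.ALU i10 tail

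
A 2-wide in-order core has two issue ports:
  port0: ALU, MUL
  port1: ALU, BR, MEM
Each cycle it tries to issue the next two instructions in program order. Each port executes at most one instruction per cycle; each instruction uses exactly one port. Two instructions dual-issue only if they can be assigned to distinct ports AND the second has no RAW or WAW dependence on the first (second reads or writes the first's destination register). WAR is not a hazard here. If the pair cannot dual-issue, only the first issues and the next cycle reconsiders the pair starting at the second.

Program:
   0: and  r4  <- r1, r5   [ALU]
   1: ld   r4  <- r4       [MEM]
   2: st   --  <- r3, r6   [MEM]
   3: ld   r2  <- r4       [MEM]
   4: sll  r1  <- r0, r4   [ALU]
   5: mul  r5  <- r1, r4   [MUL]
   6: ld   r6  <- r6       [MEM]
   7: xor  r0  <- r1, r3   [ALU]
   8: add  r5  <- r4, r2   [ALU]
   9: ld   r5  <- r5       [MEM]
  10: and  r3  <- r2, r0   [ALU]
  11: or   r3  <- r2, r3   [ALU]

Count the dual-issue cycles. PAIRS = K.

PAIRS = 4

#0 head=0: and.ALU i0 RAW+WAW r4
#1 head=1: ld.MEM i1 no-port MEM/MEM
#2 head=2: st.MEM i2 no-port MEM/MEM
#3 head=3: ld.MEM sll.ALU i3/i4 pair
#4 head=5: mul.MUL ld.MEM i5/i6 pair
#5 head=7: xor.ALU add.ALU i7/i8 pair
#6 head=9: ld.MEM and.ALU i9/i10 pair
#7 head=11: or.ALU i11 tail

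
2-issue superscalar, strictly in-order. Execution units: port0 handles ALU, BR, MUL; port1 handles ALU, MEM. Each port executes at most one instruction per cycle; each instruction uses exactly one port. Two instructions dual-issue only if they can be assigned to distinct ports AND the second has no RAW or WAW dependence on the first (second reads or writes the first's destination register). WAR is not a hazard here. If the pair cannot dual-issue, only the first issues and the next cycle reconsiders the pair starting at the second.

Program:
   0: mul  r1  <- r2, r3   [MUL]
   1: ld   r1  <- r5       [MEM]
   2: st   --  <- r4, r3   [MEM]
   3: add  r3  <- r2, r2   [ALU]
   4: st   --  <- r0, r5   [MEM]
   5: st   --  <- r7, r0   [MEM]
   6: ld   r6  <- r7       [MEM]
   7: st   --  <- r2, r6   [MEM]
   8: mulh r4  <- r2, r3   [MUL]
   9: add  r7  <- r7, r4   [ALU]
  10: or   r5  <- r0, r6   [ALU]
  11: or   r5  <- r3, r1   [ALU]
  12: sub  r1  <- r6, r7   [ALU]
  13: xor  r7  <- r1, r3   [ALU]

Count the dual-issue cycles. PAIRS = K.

c0: i0 mul.MUL  WAW r1
c1: i1 ld.MEM  no-port MEM/MEM
c2: i2/i3 st.MEM;add.ALU  2-wide
c3: i4 st.MEM  no-port MEM/MEM
c4: i5 st.MEM  no-port MEM/MEM
c5: i6 ld.MEM  no-port MEM/MEM
c6: i7/i8 st.MEM;mulh.MUL  2-wide
c7: i9/i10 add.ALU;or.ALU  2-wide
c8: i11/i12 or.ALU;sub.ALU  2-wide
c9: i13 xor.ALU  tail

PAIRS = 4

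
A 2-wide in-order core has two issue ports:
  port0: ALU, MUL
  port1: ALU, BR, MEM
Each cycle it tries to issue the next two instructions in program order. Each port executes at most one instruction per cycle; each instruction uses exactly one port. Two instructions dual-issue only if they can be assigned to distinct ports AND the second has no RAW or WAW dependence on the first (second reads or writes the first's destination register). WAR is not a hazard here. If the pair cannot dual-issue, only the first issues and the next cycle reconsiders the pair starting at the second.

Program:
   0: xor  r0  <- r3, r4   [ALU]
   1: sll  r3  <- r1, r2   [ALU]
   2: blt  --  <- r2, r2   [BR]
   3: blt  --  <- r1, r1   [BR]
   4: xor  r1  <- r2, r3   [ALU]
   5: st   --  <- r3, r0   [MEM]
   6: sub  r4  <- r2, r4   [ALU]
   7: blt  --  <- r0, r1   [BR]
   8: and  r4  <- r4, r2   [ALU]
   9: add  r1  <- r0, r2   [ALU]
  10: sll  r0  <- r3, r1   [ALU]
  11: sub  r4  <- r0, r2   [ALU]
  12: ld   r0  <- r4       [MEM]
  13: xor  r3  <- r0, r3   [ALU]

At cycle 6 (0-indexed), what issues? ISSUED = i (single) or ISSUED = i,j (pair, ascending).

t=0 i0&i1:xor.ALU sll.ALU ; pair
t=1 i2:blt.BR ; no-port BR/BR
t=2 i3&i4:blt.BR xor.ALU ; pair
t=3 i5&i6:st.MEM sub.ALU ; pair
t=4 i7&i8:blt.BR and.ALU ; pair
t=5 i9:add.ALU ; RAW r1
t=6 i10:sll.ALU ; RAW r0
t=7 i11:sub.ALU ; RAW r4
t=8 i12:ld.MEM ; RAW r0
t=9 i13:xor.ALU ; tail

ISSUED = 10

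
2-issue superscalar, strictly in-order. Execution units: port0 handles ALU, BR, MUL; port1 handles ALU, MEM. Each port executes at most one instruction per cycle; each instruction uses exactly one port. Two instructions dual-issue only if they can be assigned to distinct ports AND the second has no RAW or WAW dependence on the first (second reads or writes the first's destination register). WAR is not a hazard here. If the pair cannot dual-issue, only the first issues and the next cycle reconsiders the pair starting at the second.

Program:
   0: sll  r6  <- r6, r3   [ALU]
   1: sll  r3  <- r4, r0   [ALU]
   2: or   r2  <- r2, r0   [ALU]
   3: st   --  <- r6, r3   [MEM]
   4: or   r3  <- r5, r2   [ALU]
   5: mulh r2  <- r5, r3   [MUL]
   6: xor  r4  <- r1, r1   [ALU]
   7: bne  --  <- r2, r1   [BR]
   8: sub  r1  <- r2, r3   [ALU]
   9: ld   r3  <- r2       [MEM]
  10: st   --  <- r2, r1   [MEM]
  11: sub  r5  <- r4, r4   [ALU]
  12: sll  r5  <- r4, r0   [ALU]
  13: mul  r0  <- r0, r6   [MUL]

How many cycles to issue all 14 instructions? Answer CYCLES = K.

  cy0 -> i0,i1 (sll.ALU/sll.ALU) pair
  cy1 -> i2,i3 (or.ALU/st.MEM) pair
  cy2 -> i4 (or.ALU) RAW r3
  cy3 -> i5,i6 (mulh.MUL/xor.ALU) pair
  cy4 -> i7,i8 (bne.BR/sub.ALU) pair
  cy5 -> i9 (ld.MEM) no-port MEM/MEM
  cy6 -> i10,i11 (st.MEM/sub.ALU) pair
  cy7 -> i12,i13 (sll.ALU/mul.MUL) pair

CYCLES = 8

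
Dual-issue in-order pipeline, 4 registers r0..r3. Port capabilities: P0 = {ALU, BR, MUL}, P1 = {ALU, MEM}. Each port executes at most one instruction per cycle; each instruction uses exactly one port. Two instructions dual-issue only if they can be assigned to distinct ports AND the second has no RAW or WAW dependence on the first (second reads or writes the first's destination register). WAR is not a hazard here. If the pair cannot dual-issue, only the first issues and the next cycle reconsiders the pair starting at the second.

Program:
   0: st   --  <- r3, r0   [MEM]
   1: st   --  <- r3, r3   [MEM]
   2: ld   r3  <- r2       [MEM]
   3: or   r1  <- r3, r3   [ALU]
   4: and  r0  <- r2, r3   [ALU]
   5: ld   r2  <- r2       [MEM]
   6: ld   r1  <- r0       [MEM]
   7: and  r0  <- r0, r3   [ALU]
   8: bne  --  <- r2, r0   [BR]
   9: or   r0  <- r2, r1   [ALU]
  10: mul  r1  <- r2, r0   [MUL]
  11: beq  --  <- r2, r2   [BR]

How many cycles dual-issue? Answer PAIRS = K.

c0: i0 st.MEM  no-port MEM/MEM
c1: i1 st.MEM  no-port MEM/MEM
c2: i2 ld.MEM  RAW r3
c3: i3/i4 or.ALU/and.ALU  2-wide
c4: i5 ld.MEM  no-port MEM/MEM
c5: i6/i7 ld.MEM/and.ALU  2-wide
c6: i8/i9 bne.BR/or.ALU  2-wide
c7: i10 mul.MUL  no-port MUL/BR
c8: i11 beq.BR  tail

PAIRS = 3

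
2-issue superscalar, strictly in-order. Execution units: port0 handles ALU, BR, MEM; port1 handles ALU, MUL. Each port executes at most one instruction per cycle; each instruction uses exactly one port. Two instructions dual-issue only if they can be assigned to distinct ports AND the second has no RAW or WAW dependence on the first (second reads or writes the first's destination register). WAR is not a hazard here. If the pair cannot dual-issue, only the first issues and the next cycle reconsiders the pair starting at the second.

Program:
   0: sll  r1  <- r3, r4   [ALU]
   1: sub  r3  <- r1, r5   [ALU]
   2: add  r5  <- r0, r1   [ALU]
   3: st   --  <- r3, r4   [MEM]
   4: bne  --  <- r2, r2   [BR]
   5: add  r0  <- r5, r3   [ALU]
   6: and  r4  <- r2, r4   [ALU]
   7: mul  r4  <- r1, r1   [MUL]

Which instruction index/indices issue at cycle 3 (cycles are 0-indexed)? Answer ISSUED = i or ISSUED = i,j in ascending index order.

ISSUED = 4,5

  cy0 -> i0 (sll.ALU) RAW r1
  cy1 -> i1+i2 (sub.ALU add.ALU) dual
  cy2 -> i3 (st.MEM) no-port MEM/BR
  cy3 -> i4+i5 (bne.BR add.ALU) dual
  cy4 -> i6 (and.ALU) WAW r4
  cy5 -> i7 (mul.MUL) tail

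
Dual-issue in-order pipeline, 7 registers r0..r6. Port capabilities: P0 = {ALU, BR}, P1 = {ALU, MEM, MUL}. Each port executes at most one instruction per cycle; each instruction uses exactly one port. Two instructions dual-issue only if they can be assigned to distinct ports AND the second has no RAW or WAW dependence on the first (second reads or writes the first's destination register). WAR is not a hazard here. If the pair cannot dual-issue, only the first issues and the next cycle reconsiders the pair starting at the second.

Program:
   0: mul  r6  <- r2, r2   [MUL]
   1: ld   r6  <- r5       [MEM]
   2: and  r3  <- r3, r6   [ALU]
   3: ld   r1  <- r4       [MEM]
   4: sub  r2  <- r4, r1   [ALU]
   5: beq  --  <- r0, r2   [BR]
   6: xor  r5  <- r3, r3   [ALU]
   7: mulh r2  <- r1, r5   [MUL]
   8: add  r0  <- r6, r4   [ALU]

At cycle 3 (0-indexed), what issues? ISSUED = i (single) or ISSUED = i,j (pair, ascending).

ISSUED = 4

#0 head=0: mul i0 no-port MUL/MEM
#1 head=1: ld i1 RAW r6
#2 head=2: and;ld i2&i3 2-wide
#3 head=4: sub i4 RAW r2
#4 head=5: beq;xor i5&i6 2-wide
#5 head=7: mulh;add i7&i8 2-wide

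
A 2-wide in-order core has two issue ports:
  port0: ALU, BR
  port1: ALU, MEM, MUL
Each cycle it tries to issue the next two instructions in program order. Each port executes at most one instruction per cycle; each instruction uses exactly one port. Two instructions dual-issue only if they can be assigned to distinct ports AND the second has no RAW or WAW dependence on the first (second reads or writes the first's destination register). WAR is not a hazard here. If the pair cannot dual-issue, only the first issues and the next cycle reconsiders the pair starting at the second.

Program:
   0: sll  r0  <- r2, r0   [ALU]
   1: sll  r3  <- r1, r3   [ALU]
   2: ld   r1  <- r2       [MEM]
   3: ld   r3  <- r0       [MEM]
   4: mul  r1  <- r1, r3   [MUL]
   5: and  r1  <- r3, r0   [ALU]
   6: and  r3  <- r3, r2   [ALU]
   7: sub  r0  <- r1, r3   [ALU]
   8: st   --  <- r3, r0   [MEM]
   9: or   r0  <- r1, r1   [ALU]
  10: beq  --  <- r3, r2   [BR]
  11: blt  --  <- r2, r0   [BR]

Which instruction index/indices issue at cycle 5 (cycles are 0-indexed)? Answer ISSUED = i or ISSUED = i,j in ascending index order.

[0] i0+i1  sll.ALU sll.ALU  -- dual
[1] i2  ld.MEM  -- no-port MEM/MEM
[2] i3  ld.MEM  -- no-port MEM/MUL
[3] i4  mul.MUL  -- WAW r1
[4] i5+i6  and.ALU and.ALU  -- dual
[5] i7  sub.ALU  -- RAW r0
[6] i8+i9  st.MEM or.ALU  -- dual
[7] i10  beq.BR  -- no-port BR/BR
[8] i11  blt.BR  -- tail

ISSUED = 7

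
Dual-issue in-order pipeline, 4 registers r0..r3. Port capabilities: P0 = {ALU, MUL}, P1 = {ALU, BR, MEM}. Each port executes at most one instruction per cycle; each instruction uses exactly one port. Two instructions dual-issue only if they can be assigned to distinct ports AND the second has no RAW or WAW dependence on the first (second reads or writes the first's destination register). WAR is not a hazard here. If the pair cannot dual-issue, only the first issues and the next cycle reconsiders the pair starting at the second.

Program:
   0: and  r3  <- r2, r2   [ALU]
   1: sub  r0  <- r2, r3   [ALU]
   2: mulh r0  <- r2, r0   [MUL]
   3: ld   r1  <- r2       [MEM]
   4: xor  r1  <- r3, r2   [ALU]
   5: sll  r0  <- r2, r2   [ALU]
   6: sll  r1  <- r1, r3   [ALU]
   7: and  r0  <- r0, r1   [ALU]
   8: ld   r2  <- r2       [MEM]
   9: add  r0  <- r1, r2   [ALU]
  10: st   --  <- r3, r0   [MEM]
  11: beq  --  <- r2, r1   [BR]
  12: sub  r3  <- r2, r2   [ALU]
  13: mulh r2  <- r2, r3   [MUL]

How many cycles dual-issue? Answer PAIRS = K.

0. and.ALU @i0  | RAW r3
1. sub.ALU @i1  | RAW+WAW r0
2. mulh.MUL+ld.MEM @i2&i3  | pair
3. xor.ALU+sll.ALU @i4&i5  | pair
4. sll.ALU @i6  | RAW r1
5. and.ALU+ld.MEM @i7&i8  | pair
6. add.ALU @i9  | RAW r0
7. st.MEM @i10  | no-port MEM/BR
8. beq.BR+sub.ALU @i11&i12  | pair
9. mulh.MUL @i13  | tail

PAIRS = 4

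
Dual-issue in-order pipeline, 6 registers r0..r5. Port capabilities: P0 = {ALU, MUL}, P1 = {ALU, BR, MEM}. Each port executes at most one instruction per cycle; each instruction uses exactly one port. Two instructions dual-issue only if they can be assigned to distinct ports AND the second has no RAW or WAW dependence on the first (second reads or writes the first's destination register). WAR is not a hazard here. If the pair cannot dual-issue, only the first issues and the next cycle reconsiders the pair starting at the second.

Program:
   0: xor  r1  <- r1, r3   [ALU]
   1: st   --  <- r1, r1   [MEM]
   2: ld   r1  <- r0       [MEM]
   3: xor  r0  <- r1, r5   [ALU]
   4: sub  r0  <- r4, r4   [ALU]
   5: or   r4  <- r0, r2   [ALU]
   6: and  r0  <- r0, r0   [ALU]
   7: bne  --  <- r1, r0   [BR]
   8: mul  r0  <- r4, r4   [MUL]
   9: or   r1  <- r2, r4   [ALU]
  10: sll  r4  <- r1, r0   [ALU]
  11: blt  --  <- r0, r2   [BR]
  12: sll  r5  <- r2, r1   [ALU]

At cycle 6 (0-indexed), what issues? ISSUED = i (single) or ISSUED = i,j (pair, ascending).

0. xor @i0  | RAW r1
1. st @i1  | no-port MEM/MEM
2. ld @i2  | RAW r1
3. xor @i3  | WAW r0
4. sub @i4  | RAW r0
5. or+and @i5/i6  | pair
6. bne+mul @i7/i8  | pair
7. or @i9  | RAW r1
8. sll+blt @i10/i11  | pair
9. sll @i12  | tail

ISSUED = 7,8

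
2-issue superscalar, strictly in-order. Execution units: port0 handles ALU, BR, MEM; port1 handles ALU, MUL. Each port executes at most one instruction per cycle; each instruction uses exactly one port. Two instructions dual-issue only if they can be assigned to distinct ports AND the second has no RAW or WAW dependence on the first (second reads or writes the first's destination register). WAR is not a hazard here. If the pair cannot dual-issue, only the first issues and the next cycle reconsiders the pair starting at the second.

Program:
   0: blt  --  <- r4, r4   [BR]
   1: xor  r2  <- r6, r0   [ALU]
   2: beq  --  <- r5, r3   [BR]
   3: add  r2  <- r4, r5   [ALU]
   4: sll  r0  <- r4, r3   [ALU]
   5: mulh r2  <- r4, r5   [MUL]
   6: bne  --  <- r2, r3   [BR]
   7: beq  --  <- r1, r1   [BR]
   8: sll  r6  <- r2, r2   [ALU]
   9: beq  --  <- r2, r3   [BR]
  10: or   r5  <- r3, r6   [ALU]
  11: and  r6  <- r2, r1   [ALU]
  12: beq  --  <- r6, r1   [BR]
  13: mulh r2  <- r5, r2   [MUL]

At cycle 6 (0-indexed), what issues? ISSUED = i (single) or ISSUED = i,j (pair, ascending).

ISSUED = 11

c0: i0+i1 blt.BR/xor.ALU  dual
c1: i2+i3 beq.BR/add.ALU  dual
c2: i4+i5 sll.ALU/mulh.MUL  dual
c3: i6 bne.BR  no-port BR/BR
c4: i7+i8 beq.BR/sll.ALU  dual
c5: i9+i10 beq.BR/or.ALU  dual
c6: i11 and.ALU  RAW r6
c7: i12+i13 beq.BR/mulh.MUL  dual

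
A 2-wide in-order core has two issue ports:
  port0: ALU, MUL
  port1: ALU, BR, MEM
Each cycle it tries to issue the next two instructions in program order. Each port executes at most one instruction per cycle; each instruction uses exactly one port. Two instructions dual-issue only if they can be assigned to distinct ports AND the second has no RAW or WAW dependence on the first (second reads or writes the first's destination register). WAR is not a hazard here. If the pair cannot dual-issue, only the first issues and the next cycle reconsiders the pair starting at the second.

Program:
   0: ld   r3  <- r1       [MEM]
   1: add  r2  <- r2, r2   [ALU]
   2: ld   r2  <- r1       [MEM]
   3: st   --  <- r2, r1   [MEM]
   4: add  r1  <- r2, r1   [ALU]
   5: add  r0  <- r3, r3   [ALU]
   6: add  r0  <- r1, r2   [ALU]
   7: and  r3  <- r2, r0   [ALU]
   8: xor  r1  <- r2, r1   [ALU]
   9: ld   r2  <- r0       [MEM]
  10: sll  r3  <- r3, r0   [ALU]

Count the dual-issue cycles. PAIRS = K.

0. ld.MEM add.ALU @i0/i1  | dual
1. ld.MEM @i2  | no-port MEM/MEM
2. st.MEM add.ALU @i3/i4  | dual
3. add.ALU @i5  | WAW r0
4. add.ALU @i6  | RAW r0
5. and.ALU xor.ALU @i7/i8  | dual
6. ld.MEM sll.ALU @i9/i10  | dual

PAIRS = 4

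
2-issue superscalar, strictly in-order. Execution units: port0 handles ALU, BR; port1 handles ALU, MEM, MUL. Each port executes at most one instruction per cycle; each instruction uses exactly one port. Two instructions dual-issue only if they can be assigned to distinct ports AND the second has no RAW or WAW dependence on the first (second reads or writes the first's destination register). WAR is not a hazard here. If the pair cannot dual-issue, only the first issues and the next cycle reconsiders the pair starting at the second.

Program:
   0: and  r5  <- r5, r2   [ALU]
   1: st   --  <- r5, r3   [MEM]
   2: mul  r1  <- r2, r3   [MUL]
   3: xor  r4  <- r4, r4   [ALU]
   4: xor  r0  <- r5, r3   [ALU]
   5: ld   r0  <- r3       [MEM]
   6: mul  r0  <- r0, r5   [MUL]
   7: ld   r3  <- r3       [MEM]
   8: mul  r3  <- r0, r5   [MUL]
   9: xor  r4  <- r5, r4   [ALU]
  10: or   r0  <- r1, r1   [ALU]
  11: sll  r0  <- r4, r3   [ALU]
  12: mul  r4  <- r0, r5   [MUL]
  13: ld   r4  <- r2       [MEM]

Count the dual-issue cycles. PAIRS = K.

0. and.ALU @i0  | RAW r5
1. st.MEM @i1  | no-port MEM/MUL
2. mul.MUL+xor.ALU @i2&i3  | dual
3. xor.ALU @i4  | WAW r0
4. ld.MEM @i5  | no-port MEM/MUL
5. mul.MUL @i6  | no-port MUL/MEM
6. ld.MEM @i7  | no-port MEM/MUL
7. mul.MUL+xor.ALU @i8&i9  | dual
8. or.ALU @i10  | WAW r0
9. sll.ALU @i11  | RAW r0
10. mul.MUL @i12  | no-port MUL/MEM
11. ld.MEM @i13  | tail

PAIRS = 2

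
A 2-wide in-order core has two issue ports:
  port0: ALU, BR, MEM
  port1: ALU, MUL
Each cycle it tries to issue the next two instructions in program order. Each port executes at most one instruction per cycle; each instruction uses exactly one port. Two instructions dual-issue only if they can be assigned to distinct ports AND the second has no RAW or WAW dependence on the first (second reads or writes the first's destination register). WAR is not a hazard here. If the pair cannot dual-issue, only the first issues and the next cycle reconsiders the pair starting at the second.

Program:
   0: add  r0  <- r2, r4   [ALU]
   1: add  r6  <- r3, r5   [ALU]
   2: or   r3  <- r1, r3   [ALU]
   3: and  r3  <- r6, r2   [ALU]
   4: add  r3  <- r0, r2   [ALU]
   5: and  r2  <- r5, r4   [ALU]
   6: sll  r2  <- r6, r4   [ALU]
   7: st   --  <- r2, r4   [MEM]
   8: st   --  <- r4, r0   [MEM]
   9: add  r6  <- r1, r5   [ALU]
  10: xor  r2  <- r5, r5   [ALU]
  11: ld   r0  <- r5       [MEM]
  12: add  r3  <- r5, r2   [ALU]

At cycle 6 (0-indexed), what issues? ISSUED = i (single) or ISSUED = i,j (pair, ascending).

0. add+add @i0&i1  | dual
1. or @i2  | WAW r3
2. and @i3  | WAW r3
3. add+and @i4&i5  | dual
4. sll @i6  | RAW r2
5. st @i7  | no-port MEM/MEM
6. st+add @i8&i9  | dual
7. xor+ld @i10&i11  | dual
8. add @i12  | tail

ISSUED = 8,9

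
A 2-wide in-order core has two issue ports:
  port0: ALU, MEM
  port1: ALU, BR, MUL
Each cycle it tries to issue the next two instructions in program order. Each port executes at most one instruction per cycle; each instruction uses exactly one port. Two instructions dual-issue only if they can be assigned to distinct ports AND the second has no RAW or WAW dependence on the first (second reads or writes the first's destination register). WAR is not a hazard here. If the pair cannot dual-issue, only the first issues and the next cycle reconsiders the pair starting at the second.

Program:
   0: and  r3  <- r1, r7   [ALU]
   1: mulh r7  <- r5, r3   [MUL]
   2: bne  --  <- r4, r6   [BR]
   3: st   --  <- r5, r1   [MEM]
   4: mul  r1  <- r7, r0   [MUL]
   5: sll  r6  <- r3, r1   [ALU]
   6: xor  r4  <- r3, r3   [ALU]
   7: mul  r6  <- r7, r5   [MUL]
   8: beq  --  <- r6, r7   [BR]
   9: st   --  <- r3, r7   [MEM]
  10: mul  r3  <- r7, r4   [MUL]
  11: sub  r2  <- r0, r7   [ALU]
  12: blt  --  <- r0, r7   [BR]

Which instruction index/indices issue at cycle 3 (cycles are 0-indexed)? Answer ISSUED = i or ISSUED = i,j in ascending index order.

  cy0 -> i0 (and.ALU) RAW r3
  cy1 -> i1 (mulh.MUL) no-port MUL/BR
  cy2 -> i2/i3 (bne.BR st.MEM) pair
  cy3 -> i4 (mul.MUL) RAW r1
  cy4 -> i5/i6 (sll.ALU xor.ALU) pair
  cy5 -> i7 (mul.MUL) no-port MUL/BR
  cy6 -> i8/i9 (beq.BR st.MEM) pair
  cy7 -> i10/i11 (mul.MUL sub.ALU) pair
  cy8 -> i12 (blt.BR) tail

ISSUED = 4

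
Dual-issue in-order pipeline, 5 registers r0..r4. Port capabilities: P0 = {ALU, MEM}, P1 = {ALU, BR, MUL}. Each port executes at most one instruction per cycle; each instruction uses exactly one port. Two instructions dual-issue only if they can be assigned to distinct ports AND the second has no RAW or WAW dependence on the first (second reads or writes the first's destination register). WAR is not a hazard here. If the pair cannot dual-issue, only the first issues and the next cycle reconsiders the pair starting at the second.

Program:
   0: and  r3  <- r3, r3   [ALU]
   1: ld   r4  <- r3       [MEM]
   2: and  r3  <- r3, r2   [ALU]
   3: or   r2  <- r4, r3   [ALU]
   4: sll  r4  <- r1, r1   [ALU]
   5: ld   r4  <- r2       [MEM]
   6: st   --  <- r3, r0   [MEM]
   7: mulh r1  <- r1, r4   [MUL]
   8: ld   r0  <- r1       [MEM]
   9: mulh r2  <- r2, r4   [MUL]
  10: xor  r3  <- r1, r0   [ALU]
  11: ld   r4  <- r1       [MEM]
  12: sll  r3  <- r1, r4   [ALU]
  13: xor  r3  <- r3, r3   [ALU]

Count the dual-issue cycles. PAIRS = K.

PAIRS = 5

0. and.ALU @i0  | RAW r3
1. ld.MEM;and.ALU @i1,i2  | dual
2. or.ALU;sll.ALU @i3,i4  | dual
3. ld.MEM @i5  | no-port MEM/MEM
4. st.MEM;mulh.MUL @i6,i7  | dual
5. ld.MEM;mulh.MUL @i8,i9  | dual
6. xor.ALU;ld.MEM @i10,i11  | dual
7. sll.ALU @i12  | RAW+WAW r3
8. xor.ALU @i13  | tail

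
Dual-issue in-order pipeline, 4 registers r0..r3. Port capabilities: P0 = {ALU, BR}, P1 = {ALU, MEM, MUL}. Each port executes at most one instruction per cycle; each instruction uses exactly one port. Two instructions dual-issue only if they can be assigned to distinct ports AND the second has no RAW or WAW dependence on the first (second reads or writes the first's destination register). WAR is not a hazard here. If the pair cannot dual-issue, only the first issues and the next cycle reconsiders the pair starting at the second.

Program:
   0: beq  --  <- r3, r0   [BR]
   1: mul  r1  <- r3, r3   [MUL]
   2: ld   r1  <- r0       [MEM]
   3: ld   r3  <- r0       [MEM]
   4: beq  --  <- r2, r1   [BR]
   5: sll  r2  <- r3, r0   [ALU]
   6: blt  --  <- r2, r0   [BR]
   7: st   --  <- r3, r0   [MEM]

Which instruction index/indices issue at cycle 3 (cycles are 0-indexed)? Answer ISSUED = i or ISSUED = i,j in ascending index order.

ISSUED = 5

[0] i0/i1  beq.BR;mul.MUL  -- 2-wide
[1] i2  ld.MEM  -- no-port MEM/MEM
[2] i3/i4  ld.MEM;beq.BR  -- 2-wide
[3] i5  sll.ALU  -- RAW r2
[4] i6/i7  blt.BR;st.MEM  -- 2-wide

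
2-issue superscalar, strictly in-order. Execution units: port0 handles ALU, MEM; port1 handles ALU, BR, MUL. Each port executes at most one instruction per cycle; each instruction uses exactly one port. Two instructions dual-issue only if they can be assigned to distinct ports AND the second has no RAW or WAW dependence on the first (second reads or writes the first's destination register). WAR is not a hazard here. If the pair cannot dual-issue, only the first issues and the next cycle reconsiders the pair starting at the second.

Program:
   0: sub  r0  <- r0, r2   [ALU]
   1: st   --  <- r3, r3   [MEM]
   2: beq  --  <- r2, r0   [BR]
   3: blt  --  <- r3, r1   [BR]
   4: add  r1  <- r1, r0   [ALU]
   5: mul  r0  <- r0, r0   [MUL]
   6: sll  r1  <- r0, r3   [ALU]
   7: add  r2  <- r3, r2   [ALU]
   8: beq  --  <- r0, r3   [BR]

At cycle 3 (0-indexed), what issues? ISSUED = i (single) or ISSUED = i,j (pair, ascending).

ISSUED = 5

  cy0 -> i0+i1 (sub.ALU st.MEM) pair
  cy1 -> i2 (beq.BR) no-port BR/BR
  cy2 -> i3+i4 (blt.BR add.ALU) pair
  cy3 -> i5 (mul.MUL) RAW r0
  cy4 -> i6+i7 (sll.ALU add.ALU) pair
  cy5 -> i8 (beq.BR) tail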